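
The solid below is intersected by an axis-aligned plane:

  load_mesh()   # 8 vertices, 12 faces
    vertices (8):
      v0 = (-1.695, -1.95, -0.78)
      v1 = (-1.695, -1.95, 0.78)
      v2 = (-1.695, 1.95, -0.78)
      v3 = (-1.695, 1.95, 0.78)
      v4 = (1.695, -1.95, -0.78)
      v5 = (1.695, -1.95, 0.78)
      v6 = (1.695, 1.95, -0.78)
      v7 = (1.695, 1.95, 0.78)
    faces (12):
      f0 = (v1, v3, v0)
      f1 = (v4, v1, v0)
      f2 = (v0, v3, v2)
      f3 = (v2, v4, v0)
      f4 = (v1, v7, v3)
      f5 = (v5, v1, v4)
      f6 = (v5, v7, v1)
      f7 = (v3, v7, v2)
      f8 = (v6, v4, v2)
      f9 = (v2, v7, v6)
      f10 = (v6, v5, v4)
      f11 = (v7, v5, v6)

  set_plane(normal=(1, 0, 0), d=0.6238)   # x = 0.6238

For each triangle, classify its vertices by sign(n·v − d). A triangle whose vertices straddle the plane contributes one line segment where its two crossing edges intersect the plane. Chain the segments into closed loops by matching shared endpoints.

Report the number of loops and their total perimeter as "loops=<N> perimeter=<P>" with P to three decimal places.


Straddling triangles (8 of 12):
  (v4,v1,v0) [+--] → (0.6238, -1.95, -0.287058)–(0.6238, -1.95, -0.78)  len=0.4929
  (v2,v4,v0) [-+-] → (0.6238, -0.717646, -0.78)–(0.6238, -1.95, -0.78)  len=1.2324
  (v1,v7,v3) [-+-] → (0.6238, 0.717646, 0.78)–(0.6238, 1.95, 0.78)  len=1.2324
  (v5,v1,v4) [+-+] → (0.6238, -1.95, 0.78)–(0.6238, -1.95, -0.287058)  len=1.0671
  (v5,v7,v1) [++-] → (0.6238, 0.717646, 0.78)–(0.6238, -1.95, 0.78)  len=2.6676
  (v3,v7,v2) [-+-] → (0.6238, 1.95, 0.78)–(0.6238, 1.95, 0.287058)  len=0.4929
  (v6,v4,v2) [++-] → (0.6238, -0.717646, -0.78)–(0.6238, 1.95, -0.78)  len=2.6676
  (v2,v7,v6) [-++] → (0.6238, 1.95, 0.287058)–(0.6238, 1.95, -0.78)  len=1.0671

Chained into 1 loop(s):
  loop 1: 8 segments, perimeter = 10.9200
Total perimeter = 10.920

loops=1 perimeter=10.920


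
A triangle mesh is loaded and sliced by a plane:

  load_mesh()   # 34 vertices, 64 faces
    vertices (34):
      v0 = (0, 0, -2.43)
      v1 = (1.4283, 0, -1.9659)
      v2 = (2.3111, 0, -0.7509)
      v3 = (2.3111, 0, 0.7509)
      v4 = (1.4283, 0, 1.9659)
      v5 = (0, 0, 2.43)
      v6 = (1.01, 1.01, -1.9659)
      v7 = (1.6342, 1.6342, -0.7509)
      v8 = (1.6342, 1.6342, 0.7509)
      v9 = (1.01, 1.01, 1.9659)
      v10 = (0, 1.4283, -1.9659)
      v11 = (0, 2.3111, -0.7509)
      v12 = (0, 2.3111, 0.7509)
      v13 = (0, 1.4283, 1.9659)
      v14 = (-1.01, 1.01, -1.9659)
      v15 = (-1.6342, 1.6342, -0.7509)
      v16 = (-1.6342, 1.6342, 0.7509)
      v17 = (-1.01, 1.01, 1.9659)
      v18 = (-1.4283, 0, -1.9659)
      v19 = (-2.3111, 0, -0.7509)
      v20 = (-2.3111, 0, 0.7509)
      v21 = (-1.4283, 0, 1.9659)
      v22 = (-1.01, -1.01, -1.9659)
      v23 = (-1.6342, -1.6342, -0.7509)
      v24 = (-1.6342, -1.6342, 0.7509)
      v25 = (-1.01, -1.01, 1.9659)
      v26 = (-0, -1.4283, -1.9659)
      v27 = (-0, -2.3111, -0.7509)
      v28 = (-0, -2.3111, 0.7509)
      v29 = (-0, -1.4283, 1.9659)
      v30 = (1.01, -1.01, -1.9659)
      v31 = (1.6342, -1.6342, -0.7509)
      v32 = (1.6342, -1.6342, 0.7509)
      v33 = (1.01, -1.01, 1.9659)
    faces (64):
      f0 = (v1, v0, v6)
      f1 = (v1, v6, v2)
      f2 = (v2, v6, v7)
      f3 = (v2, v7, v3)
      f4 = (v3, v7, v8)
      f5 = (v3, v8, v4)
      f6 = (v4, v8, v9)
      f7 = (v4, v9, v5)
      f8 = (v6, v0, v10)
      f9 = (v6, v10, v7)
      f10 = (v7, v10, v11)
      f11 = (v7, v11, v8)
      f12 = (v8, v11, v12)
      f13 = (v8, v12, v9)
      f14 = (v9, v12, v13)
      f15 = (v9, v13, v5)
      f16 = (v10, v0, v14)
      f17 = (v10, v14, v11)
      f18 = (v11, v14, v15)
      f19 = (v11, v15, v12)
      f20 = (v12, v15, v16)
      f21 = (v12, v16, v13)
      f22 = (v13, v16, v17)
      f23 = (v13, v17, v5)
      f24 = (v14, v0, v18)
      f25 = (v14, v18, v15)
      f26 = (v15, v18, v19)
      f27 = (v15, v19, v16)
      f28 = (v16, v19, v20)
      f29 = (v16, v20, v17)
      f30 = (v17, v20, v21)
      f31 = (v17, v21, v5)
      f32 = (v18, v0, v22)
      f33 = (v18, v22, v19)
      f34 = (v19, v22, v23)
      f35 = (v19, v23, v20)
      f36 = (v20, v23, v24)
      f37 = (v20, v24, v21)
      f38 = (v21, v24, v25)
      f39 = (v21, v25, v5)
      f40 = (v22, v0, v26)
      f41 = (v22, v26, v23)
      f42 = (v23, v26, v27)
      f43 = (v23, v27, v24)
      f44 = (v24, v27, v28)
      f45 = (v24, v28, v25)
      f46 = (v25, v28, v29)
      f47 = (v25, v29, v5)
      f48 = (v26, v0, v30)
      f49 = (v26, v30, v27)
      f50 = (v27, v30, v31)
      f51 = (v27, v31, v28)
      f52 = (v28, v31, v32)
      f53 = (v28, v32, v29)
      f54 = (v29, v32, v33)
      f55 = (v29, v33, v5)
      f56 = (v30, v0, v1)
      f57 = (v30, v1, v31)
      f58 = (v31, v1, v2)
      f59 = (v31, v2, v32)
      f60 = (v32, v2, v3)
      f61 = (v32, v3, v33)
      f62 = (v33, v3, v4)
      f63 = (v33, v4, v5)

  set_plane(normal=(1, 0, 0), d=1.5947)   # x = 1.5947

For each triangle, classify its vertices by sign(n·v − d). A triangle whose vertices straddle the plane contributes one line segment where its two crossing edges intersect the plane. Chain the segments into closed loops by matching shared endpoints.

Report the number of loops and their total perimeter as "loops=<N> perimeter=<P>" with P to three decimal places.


loops=1 perimeter=10.726

Straddling triangles (18 of 64):
  (v1,v6,v2) [--+] → (1.5947, 0.556117, -1.41989)–(1.5947, 0, -1.73688)  len=0.6401
  (v2,v6,v7) [+-+] → (1.5947, 0.556117, -1.41989)–(1.5947, 1.5947, -0.827786)  len=1.1955
  (v3,v8,v4) [++-] → (1.5947, 1.32069, 0.983986)–(1.5947, 0, 1.73688)  len=1.5202
  (v4,v8,v9) [-+-] → (1.5947, 1.32069, 0.983986)–(1.5947, 1.5947, 0.827786)  len=0.3154
  (v6,v10,v7) [--+] → (1.5947, 1.62922, -0.780268)–(1.5947, 1.5947, -0.827786)  len=0.0587
  (v7,v10,v11) [+--] → (1.5947, 1.62922, -0.780268)–(1.5947, 1.65056, -0.7509)  len=0.0363
  (v7,v11,v8) [+-+] → (1.5947, 1.65056, -0.7509)–(1.5947, 1.65056, 0.7146)  len=1.4655
  (v8,v11,v12) [+--] → (1.5947, 1.65056, 0.7146)–(1.5947, 1.65056, 0.7509)  len=0.0363
  (v8,v12,v9) [+--] → (1.5947, 1.65056, 0.7509)–(1.5947, 1.5947, 0.827786)  len=0.0950
  (v27,v30,v31) [--+] → (1.5947, -1.5947, -0.827786)–(1.5947, -1.65056, -0.7509)  len=0.0950
  (v27,v31,v28) [-+-] → (1.5947, -1.65056, -0.7509)–(1.5947, -1.65056, -0.7146)  len=0.0363
  (v28,v31,v32) [-++] → (1.5947, -1.65056, -0.7146)–(1.5947, -1.65056, 0.7509)  len=1.4655
  (v28,v32,v29) [-+-] → (1.5947, -1.65056, 0.7509)–(1.5947, -1.62922, 0.780268)  len=0.0363
  (v29,v32,v33) [-+-] → (1.5947, -1.62922, 0.780268)–(1.5947, -1.5947, 0.827786)  len=0.0587
  (v30,v1,v31) [--+] → (1.5947, -1.32069, -0.983986)–(1.5947, -1.5947, -0.827786)  len=0.3154
  (v31,v1,v2) [+-+] → (1.5947, -1.32069, -0.983986)–(1.5947, 0, -1.73688)  len=1.5202
  (v32,v3,v33) [++-] → (1.5947, -0.556117, 1.41989)–(1.5947, -1.5947, 0.827786)  len=1.1955
  (v33,v3,v4) [-+-] → (1.5947, -0.556117, 1.41989)–(1.5947, 0, 1.73688)  len=0.6401

Chained into 1 loop(s):
  loop 1: 18 segments, perimeter = 10.7263
Total perimeter = 10.726


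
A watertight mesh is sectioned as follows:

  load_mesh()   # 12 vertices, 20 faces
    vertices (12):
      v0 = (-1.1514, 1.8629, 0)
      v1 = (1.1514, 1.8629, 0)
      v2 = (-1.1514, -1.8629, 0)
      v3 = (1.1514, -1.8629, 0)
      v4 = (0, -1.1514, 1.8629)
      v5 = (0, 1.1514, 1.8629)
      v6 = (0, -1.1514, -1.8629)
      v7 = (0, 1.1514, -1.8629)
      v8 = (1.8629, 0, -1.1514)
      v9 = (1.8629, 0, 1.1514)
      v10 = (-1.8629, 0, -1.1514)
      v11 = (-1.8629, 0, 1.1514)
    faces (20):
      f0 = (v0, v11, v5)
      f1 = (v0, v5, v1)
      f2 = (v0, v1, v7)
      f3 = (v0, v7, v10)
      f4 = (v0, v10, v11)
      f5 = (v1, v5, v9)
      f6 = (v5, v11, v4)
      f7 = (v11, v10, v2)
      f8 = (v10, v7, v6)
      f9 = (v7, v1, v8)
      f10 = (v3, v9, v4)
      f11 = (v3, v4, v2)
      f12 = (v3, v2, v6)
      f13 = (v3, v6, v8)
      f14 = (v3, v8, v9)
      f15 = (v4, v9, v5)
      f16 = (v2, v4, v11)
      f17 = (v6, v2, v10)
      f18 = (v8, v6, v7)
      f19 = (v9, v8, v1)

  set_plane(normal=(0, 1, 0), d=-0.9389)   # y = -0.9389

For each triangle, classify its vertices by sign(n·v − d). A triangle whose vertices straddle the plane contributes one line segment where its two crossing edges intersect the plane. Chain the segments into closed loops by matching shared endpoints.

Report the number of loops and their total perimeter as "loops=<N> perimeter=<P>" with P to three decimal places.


Straddling triangles (10 of 20):
  (v5,v11,v4) [++-] → (-0.343813, -0.9389, 1.73159)–(0, -0.9389, 1.8629)  len=0.3680
  (v11,v10,v2) [++-] → (-1.5043, -0.9389, -0.571095)–(-1.5043, -0.9389, 0.571095)  len=1.1422
  (v10,v7,v6) [++-] → (0, -0.9389, -1.8629)–(-0.343813, -0.9389, -1.73159)  len=0.3680
  (v3,v9,v4) [-+-] → (1.5043, -0.9389, 0.571095)–(0.343813, -0.9389, 1.73159)  len=1.6412
  (v3,v6,v8) [--+] → (0.343813, -0.9389, -1.73159)–(1.5043, -0.9389, -0.571095)  len=1.6412
  (v3,v8,v9) [-++] → (1.5043, -0.9389, -0.571095)–(1.5043, -0.9389, 0.571095)  len=1.1422
  (v4,v9,v5) [-++] → (0.343813, -0.9389, 1.73159)–(0, -0.9389, 1.8629)  len=0.3680
  (v2,v4,v11) [--+] → (-0.343813, -0.9389, 1.73159)–(-1.5043, -0.9389, 0.571095)  len=1.6412
  (v6,v2,v10) [--+] → (-1.5043, -0.9389, -0.571095)–(-0.343813, -0.9389, -1.73159)  len=1.6412
  (v8,v6,v7) [+-+] → (0.343813, -0.9389, -1.73159)–(0, -0.9389, -1.8629)  len=0.3680

Chained into 1 loop(s):
  loop 1: 10 segments, perimeter = 10.3213
Total perimeter = 10.321

loops=1 perimeter=10.321


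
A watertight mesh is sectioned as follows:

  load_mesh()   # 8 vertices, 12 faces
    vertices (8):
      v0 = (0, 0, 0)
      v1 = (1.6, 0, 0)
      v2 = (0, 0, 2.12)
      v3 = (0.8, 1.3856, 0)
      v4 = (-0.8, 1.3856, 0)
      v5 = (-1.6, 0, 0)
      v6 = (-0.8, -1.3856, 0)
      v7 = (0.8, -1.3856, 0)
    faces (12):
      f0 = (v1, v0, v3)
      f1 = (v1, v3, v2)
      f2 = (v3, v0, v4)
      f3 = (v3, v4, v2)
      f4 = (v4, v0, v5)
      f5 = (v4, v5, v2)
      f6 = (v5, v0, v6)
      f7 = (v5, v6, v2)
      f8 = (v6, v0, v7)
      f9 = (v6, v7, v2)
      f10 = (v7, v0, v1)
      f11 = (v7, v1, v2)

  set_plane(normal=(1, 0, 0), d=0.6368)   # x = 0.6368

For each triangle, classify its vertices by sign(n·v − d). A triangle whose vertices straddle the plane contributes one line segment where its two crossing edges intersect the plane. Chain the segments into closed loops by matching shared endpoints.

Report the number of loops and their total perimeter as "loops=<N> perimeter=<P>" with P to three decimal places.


loops=1 perimeter=6.582

Straddling triangles (8 of 12):
  (v1,v0,v3) [+-+] → (0.6368, 0, 0)–(0.6368, 1.10294, 0)  len=1.1029
  (v1,v3,v2) [++-] → (0.6368, 1.10294, 0.43248)–(0.6368, 0, 1.27624)  len=1.3887
  (v3,v0,v4) [+--] → (0.6368, 1.10294, 0)–(0.6368, 1.3856, 0)  len=0.2827
  (v3,v4,v2) [+--] → (0.6368, 1.3856, 0)–(0.6368, 1.10294, 0.43248)  len=0.5167
  (v6,v0,v7) [--+] → (0.6368, -1.10294, 0)–(0.6368, -1.3856, 0)  len=0.2827
  (v6,v7,v2) [-+-] → (0.6368, -1.3856, 0)–(0.6368, -1.10294, 0.43248)  len=0.5167
  (v7,v0,v1) [+-+] → (0.6368, -1.10294, 0)–(0.6368, 0, 0)  len=1.1029
  (v7,v1,v2) [++-] → (0.6368, 0, 1.27624)–(0.6368, -1.10294, 0.43248)  len=1.3887

Chained into 1 loop(s):
  loop 1: 8 segments, perimeter = 6.5819
Total perimeter = 6.582


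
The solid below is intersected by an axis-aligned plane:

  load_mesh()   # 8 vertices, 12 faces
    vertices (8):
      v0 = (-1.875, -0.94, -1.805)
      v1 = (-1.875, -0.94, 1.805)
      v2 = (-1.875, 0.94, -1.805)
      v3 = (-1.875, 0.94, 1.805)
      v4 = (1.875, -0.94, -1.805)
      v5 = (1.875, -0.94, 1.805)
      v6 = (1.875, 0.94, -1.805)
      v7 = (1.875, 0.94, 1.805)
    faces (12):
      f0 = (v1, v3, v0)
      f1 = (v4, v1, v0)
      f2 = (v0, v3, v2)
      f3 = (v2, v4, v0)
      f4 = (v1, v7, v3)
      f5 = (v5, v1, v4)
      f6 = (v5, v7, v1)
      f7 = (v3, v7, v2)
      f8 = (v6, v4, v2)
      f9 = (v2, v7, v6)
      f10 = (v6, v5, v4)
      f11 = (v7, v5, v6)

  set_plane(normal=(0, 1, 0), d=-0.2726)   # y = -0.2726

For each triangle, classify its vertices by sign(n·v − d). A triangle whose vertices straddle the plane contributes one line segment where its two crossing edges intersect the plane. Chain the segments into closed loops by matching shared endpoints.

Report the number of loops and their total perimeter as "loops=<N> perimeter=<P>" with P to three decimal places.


Straddling triangles (8 of 12):
  (v1,v3,v0) [-+-] → (-1.875, -0.2726, 1.805)–(-1.875, -0.2726, -0.52345)  len=2.3285
  (v0,v3,v2) [-++] → (-1.875, -0.2726, -0.52345)–(-1.875, -0.2726, -1.805)  len=1.2816
  (v2,v4,v0) [+--] → (0.54375, -0.2726, -1.805)–(-1.875, -0.2726, -1.805)  len=2.4188
  (v1,v7,v3) [-++] → (-0.54375, -0.2726, 1.805)–(-1.875, -0.2726, 1.805)  len=1.3313
  (v5,v7,v1) [-+-] → (1.875, -0.2726, 1.805)–(-0.54375, -0.2726, 1.805)  len=2.4188
  (v6,v4,v2) [+-+] → (1.875, -0.2726, -1.805)–(0.54375, -0.2726, -1.805)  len=1.3313
  (v6,v5,v4) [+--] → (1.875, -0.2726, 0.52345)–(1.875, -0.2726, -1.805)  len=2.3285
  (v7,v5,v6) [+-+] → (1.875, -0.2726, 1.805)–(1.875, -0.2726, 0.52345)  len=1.2816

Chained into 1 loop(s):
  loop 1: 8 segments, perimeter = 14.7200
Total perimeter = 14.720

loops=1 perimeter=14.720


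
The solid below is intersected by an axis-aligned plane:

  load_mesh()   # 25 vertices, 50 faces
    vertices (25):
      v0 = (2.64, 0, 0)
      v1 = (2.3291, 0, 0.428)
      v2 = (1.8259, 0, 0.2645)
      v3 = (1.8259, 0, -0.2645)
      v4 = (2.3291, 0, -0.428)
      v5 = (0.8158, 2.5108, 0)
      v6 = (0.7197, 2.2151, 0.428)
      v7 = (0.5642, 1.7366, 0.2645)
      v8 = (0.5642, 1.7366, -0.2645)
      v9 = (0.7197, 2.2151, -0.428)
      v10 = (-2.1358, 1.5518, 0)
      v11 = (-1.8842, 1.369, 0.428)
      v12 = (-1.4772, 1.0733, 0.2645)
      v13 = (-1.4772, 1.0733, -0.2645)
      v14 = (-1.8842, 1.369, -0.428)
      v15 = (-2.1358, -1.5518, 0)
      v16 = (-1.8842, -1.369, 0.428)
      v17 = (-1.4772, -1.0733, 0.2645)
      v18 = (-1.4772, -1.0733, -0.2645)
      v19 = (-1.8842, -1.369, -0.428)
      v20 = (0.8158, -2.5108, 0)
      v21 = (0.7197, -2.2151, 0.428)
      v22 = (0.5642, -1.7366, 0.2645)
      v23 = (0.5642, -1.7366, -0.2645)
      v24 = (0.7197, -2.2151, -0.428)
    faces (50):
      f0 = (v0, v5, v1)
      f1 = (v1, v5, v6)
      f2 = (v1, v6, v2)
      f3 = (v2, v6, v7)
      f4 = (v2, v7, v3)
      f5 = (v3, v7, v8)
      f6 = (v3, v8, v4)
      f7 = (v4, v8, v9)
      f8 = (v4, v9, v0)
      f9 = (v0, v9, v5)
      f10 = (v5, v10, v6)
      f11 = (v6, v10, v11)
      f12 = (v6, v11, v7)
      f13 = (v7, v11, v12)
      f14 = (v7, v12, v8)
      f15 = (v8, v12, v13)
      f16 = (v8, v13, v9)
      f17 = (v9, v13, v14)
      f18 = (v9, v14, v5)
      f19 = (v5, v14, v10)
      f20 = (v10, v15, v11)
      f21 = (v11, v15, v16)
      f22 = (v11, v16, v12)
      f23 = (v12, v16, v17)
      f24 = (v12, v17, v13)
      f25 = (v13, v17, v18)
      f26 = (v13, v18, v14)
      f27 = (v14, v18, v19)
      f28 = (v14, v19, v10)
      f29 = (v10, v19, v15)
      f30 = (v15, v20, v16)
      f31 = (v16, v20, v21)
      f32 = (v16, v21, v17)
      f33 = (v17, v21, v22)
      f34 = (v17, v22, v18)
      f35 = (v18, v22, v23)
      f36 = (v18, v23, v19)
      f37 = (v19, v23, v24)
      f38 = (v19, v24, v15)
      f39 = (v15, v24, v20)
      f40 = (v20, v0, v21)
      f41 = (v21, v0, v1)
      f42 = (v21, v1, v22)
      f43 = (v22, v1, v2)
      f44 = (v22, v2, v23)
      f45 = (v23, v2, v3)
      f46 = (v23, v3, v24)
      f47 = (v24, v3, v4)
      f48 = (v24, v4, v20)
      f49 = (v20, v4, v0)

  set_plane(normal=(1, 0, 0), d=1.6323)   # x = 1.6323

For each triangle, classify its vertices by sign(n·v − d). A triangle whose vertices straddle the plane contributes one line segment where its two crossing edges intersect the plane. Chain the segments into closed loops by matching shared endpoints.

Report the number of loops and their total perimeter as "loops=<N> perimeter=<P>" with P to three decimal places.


Straddling triangles (20 of 50):
  (v0,v5,v1) [+-+] → (1.6323, 1.38698, 0)–(1.6323, 1.1561, 0.230927)  len=0.3265
  (v1,v5,v6) [+--] → (1.6323, 1.1561, 0.230927)–(1.6323, 0.959042, 0.428)  len=0.2787
  (v1,v6,v2) [+-+] → (1.6323, 0.959042, 0.428)–(1.6323, 0.387673, 0.293115)  len=0.5871
  (v2,v6,v7) [+--] → (1.6323, 0.387673, 0.293115)–(1.6323, 0.26647, 0.2645)  len=0.1245
  (v2,v7,v3) [+-+] → (1.6323, 0.26647, 0.2645)–(1.6323, 0.26647, -0.183328)  len=0.4478
  (v3,v7,v8) [+--] → (1.6323, 0.26647, -0.183328)–(1.6323, 0.26647, -0.2645)  len=0.0812
  (v3,v8,v4) [+-+] → (1.6323, 0.26647, -0.2645)–(1.6323, 0.685627, -0.363449)  len=0.4307
  (v4,v8,v9) [+--] → (1.6323, 0.685627, -0.363449)–(1.6323, 0.959042, -0.428)  len=0.2809
  (v4,v9,v0) [+-+] → (1.6323, 0.959042, -0.428)–(1.6323, 1.1624, -0.224598)  len=0.2876
  (v0,v9,v5) [+--] → (1.6323, 1.1624, -0.224598)–(1.6323, 1.38698, 0)  len=0.3176
  (v20,v0,v21) [-+-] → (1.6323, -1.38698, 0)–(1.6323, -1.1624, 0.224598)  len=0.3176
  (v21,v0,v1) [-++] → (1.6323, -1.1624, 0.224598)–(1.6323, -0.959042, 0.428)  len=0.2876
  (v21,v1,v22) [-+-] → (1.6323, -0.959042, 0.428)–(1.6323, -0.685627, 0.363449)  len=0.2809
  (v22,v1,v2) [-++] → (1.6323, -0.685627, 0.363449)–(1.6323, -0.26647, 0.2645)  len=0.4307
  (v22,v2,v23) [-+-] → (1.6323, -0.26647, 0.2645)–(1.6323, -0.26647, 0.183328)  len=0.0812
  (v23,v2,v3) [-++] → (1.6323, -0.26647, 0.183328)–(1.6323, -0.26647, -0.2645)  len=0.4478
  (v23,v3,v24) [-+-] → (1.6323, -0.26647, -0.2645)–(1.6323, -0.387673, -0.293115)  len=0.1245
  (v24,v3,v4) [-++] → (1.6323, -0.387673, -0.293115)–(1.6323, -0.959042, -0.428)  len=0.5871
  (v24,v4,v20) [-+-] → (1.6323, -0.959042, -0.428)–(1.6323, -1.1561, -0.230927)  len=0.2787
  (v20,v4,v0) [-++] → (1.6323, -1.1561, -0.230927)–(1.6323, -1.38698, 0)  len=0.3265

Chained into 2 loop(s):
  loop 1: 10 segments, perimeter = 3.1627
  loop 2: 10 segments, perimeter = 3.1627
Total perimeter = 6.325

loops=2 perimeter=6.325


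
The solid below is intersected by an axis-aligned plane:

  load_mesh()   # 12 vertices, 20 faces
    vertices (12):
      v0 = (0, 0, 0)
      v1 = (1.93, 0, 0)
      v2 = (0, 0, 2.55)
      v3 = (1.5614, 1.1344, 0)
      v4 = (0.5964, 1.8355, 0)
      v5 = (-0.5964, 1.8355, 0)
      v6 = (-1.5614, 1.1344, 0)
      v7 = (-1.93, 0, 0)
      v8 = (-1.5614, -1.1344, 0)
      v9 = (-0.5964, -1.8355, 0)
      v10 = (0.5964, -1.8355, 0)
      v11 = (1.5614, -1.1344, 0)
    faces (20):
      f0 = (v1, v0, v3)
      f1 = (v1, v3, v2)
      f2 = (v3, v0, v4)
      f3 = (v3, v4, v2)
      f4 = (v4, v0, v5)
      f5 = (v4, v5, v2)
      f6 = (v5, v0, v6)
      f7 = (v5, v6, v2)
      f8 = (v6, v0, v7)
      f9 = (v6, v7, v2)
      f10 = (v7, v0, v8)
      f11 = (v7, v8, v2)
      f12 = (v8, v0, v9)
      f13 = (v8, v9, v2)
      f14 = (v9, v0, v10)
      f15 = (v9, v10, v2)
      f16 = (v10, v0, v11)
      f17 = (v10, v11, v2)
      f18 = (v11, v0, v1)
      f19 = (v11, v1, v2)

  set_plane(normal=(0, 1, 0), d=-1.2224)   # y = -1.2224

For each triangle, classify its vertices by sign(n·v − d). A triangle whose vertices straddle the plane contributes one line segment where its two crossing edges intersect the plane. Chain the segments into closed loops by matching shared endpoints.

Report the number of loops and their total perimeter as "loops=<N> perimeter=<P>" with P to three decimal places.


loops=1 perimeter=6.368

Straddling triangles (6 of 20):
  (v8,v0,v9) [++-] → (-0.397188, -1.2224, 0)–(-1.44028, -1.2224, 0)  len=1.0431
  (v8,v9,v2) [+-+] → (-1.44028, -1.2224, 0)–(-0.397188, -1.2224, 0.85176)  len=1.3467
  (v9,v0,v10) [-+-] → (-0.397188, -1.2224, 0)–(0.397188, -1.2224, 0)  len=0.7944
  (v9,v10,v2) [--+] → (0.397188, -1.2224, 0.85176)–(-0.397188, -1.2224, 0.85176)  len=0.7944
  (v10,v0,v11) [-++] → (0.397188, -1.2224, 0)–(1.44028, -1.2224, 0)  len=1.0431
  (v10,v11,v2) [-++] → (1.44028, -1.2224, 0)–(0.397188, -1.2224, 0.85176)  len=1.3467

Chained into 1 loop(s):
  loop 1: 6 segments, perimeter = 6.3683
Total perimeter = 6.368


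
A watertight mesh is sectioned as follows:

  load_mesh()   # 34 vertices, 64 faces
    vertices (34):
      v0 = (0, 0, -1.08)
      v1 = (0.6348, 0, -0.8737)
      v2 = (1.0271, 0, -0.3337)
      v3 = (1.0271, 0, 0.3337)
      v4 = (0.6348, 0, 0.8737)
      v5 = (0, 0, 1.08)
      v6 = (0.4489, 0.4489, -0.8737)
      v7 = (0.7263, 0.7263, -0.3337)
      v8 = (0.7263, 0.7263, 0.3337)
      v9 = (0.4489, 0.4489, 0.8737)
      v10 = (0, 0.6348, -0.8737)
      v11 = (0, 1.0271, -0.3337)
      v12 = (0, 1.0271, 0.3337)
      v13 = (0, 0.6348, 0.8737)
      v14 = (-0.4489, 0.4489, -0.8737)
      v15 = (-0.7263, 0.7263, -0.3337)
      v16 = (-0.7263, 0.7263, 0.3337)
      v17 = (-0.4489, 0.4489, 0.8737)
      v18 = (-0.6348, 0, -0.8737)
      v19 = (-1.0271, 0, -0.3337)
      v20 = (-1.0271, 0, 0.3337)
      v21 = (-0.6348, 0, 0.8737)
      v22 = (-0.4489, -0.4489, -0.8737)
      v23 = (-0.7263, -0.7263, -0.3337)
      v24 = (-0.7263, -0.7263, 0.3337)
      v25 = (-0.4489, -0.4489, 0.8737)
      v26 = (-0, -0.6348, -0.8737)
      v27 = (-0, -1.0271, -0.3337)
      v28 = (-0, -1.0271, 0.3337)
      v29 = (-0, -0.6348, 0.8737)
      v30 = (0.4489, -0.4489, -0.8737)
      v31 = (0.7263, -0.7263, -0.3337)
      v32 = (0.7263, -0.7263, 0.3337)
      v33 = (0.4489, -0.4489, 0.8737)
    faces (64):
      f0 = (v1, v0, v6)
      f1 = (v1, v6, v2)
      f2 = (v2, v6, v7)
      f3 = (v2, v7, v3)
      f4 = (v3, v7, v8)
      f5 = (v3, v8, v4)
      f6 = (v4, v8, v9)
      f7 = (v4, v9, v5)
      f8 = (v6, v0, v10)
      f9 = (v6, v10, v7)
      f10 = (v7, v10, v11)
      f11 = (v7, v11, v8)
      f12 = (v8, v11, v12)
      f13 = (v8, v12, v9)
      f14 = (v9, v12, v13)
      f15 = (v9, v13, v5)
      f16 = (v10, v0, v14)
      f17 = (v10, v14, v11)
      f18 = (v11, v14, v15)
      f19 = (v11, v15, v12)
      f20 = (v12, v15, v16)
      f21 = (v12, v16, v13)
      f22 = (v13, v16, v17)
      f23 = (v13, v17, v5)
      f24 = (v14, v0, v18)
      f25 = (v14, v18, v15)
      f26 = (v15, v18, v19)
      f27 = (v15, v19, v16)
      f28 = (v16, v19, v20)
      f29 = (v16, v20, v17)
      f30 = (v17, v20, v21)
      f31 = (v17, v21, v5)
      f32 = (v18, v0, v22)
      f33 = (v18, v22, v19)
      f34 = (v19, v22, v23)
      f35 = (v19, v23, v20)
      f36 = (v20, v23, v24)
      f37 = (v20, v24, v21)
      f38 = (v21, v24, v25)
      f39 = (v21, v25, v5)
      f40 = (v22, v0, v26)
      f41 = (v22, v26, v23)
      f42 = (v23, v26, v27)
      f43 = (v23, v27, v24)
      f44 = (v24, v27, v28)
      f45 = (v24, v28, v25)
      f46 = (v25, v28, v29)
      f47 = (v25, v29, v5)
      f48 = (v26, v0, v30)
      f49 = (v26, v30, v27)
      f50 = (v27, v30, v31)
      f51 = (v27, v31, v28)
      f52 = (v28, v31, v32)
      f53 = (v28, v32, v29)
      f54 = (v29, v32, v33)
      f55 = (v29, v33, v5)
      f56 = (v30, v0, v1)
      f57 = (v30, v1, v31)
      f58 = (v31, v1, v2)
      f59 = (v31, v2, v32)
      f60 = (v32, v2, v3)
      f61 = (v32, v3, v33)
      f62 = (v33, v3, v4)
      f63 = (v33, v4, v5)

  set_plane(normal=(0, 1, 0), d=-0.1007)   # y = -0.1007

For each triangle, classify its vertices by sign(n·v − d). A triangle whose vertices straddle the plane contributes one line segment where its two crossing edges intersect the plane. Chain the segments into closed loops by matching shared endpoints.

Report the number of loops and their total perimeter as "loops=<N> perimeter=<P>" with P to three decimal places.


loops=1 perimeter=6.482

Straddling triangles (20 of 64):
  (v18,v0,v22) [++-] → (-0.1007, -0.1007, -1.03372)–(-0.593098, -0.1007, -0.8737)  len=0.5177
  (v18,v22,v19) [+-+] → (-0.593098, -0.1007, -0.8737)–(-0.897395, -0.1007, -0.454836)  len=0.5177
  (v19,v22,v23) [+--] → (-0.897395, -0.1007, -0.454836)–(-0.985395, -0.1007, -0.3337)  len=0.1497
  (v19,v23,v20) [+-+] → (-0.985395, -0.1007, -0.3337)–(-0.985395, -0.1007, 0.241166)  len=0.5749
  (v20,v23,v24) [+--] → (-0.985395, -0.1007, 0.241166)–(-0.985395, -0.1007, 0.3337)  len=0.0925
  (v20,v24,v21) [+-+] → (-0.985395, -0.1007, 0.3337)–(-0.647486, -0.1007, 0.79883)  len=0.5749
  (v21,v24,v25) [+--] → (-0.647486, -0.1007, 0.79883)–(-0.593098, -0.1007, 0.8737)  len=0.0925
  (v21,v25,v5) [+-+] → (-0.593098, -0.1007, 0.8737)–(-0.1007, -0.1007, 1.03372)  len=0.5177
  (v22,v0,v26) [-+-] → (-0.1007, -0.1007, -1.03372)–(0, -0.1007, -1.04727)  len=0.1016
  (v25,v29,v5) [--+] → (0, -0.1007, 1.04727)–(-0.1007, -0.1007, 1.03372)  len=0.1016
  (v26,v0,v30) [-+-] → (0, -0.1007, -1.04727)–(0.1007, -0.1007, -1.03372)  len=0.1016
  (v29,v33,v5) [--+] → (0.1007, -0.1007, 1.03372)–(0, -0.1007, 1.04727)  len=0.1016
  (v30,v0,v1) [-++] → (0.1007, -0.1007, -1.03372)–(0.593098, -0.1007, -0.8737)  len=0.5177
  (v30,v1,v31) [-+-] → (0.593098, -0.1007, -0.8737)–(0.647486, -0.1007, -0.79883)  len=0.0925
  (v31,v1,v2) [-++] → (0.647486, -0.1007, -0.79883)–(0.985395, -0.1007, -0.3337)  len=0.5749
  (v31,v2,v32) [-+-] → (0.985395, -0.1007, -0.3337)–(0.985395, -0.1007, -0.241166)  len=0.0925
  (v32,v2,v3) [-++] → (0.985395, -0.1007, -0.241166)–(0.985395, -0.1007, 0.3337)  len=0.5749
  (v32,v3,v33) [-+-] → (0.985395, -0.1007, 0.3337)–(0.897395, -0.1007, 0.454836)  len=0.1497
  (v33,v3,v4) [-++] → (0.897395, -0.1007, 0.454836)–(0.593098, -0.1007, 0.8737)  len=0.5177
  (v33,v4,v5) [-++] → (0.593098, -0.1007, 0.8737)–(0.1007, -0.1007, 1.03372)  len=0.5177

Chained into 1 loop(s):
  loop 1: 20 segments, perimeter = 6.4820
Total perimeter = 6.482


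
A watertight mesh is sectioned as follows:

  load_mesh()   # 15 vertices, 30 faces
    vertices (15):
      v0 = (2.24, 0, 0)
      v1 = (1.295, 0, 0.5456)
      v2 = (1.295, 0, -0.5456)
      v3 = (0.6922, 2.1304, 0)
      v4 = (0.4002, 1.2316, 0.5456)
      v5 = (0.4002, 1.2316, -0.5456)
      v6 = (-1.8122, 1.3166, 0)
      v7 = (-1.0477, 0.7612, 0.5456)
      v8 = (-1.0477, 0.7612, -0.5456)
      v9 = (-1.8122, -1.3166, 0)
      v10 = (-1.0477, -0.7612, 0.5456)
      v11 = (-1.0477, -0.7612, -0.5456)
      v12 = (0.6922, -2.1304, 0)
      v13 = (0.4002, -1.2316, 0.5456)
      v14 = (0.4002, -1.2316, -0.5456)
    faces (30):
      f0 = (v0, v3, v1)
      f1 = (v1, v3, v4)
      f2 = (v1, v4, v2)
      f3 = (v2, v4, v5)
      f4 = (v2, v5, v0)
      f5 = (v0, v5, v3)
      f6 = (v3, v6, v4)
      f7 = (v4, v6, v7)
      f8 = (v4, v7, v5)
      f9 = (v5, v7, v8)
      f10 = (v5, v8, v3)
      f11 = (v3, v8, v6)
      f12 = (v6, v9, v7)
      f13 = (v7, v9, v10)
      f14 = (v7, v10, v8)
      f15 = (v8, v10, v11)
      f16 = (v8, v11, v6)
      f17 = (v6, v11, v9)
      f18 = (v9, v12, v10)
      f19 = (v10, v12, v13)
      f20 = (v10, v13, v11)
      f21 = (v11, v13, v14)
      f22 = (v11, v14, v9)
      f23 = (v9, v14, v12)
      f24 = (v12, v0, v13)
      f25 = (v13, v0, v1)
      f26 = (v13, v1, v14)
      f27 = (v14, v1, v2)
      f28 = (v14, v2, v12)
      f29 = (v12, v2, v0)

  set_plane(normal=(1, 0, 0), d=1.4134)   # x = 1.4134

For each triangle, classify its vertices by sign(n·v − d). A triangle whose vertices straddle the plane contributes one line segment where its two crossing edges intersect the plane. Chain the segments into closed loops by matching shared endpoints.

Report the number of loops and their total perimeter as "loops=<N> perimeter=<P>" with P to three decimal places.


Straddling triangles (6 of 30):
  (v0,v3,v1) [+--] → (1.4134, 1.13774, 0)–(1.4134, 0, 0.477241)  len=1.2338
  (v2,v5,v0) [--+] → (1.4134, 0.553343, -0.245132)–(1.4134, 0, -0.477241)  len=0.6001
  (v0,v5,v3) [+--] → (1.4134, 0.553343, -0.245132)–(1.4134, 1.13774, 0)  len=0.6337
  (v12,v0,v13) [-+-] → (1.4134, -1.13774, 0)–(1.4134, -0.553343, 0.245132)  len=0.6337
  (v13,v0,v1) [-+-] → (1.4134, -0.553343, 0.245132)–(1.4134, 0, 0.477241)  len=0.6001
  (v12,v2,v0) [--+] → (1.4134, 0, -0.477241)–(1.4134, -1.13774, 0)  len=1.2338

Chained into 1 loop(s):
  loop 1: 6 segments, perimeter = 4.9351
Total perimeter = 4.935

loops=1 perimeter=4.935


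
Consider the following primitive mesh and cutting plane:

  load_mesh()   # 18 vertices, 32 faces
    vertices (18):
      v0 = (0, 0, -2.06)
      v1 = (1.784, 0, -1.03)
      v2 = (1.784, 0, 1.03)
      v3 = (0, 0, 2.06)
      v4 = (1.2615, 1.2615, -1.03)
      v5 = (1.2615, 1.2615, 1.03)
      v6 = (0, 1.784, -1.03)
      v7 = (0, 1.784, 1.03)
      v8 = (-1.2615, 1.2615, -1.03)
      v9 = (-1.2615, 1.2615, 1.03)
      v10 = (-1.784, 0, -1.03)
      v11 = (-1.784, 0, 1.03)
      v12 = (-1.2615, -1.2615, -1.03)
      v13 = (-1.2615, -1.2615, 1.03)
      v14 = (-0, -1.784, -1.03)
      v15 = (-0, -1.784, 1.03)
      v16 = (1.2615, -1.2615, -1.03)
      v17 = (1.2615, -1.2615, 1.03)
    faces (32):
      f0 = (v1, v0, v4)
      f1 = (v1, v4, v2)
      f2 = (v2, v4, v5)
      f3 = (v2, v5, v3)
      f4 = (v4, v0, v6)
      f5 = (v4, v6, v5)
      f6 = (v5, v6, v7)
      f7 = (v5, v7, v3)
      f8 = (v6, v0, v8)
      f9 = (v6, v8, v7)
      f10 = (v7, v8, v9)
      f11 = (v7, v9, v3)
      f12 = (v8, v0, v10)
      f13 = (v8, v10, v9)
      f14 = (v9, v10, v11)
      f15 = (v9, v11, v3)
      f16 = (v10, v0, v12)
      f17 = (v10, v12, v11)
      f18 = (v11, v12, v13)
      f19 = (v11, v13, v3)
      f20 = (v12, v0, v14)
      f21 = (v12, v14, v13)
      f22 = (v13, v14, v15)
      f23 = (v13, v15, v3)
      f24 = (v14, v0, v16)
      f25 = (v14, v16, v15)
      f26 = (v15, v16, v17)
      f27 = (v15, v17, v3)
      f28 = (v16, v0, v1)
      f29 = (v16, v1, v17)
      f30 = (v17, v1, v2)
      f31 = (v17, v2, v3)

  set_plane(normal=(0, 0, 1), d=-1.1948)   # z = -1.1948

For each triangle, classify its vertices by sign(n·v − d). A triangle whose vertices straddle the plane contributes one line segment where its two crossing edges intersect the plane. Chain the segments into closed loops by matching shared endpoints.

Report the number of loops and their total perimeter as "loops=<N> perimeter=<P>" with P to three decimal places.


loops=1 perimeter=9.176

Straddling triangles (8 of 32):
  (v1,v0,v4) [+-+] → (1.49856, 0, -1.1948)–(1.05966, 1.05966, -1.1948)  len=1.1470
  (v4,v0,v6) [+-+] → (1.05966, 1.05966, -1.1948)–(0, 1.49856, -1.1948)  len=1.1470
  (v6,v0,v8) [+-+] → (0, 1.49856, -1.1948)–(-1.05966, 1.05966, -1.1948)  len=1.1470
  (v8,v0,v10) [+-+] → (-1.05966, 1.05966, -1.1948)–(-1.49856, 0, -1.1948)  len=1.1470
  (v10,v0,v12) [+-+] → (-1.49856, 0, -1.1948)–(-1.05966, -1.05966, -1.1948)  len=1.1470
  (v12,v0,v14) [+-+] → (-1.05966, -1.05966, -1.1948)–(0, -1.49856, -1.1948)  len=1.1470
  (v14,v0,v16) [+-+] → (0, -1.49856, -1.1948)–(1.05966, -1.05966, -1.1948)  len=1.1470
  (v16,v0,v1) [+-+] → (1.05966, -1.05966, -1.1948)–(1.49856, 0, -1.1948)  len=1.1470

Chained into 1 loop(s):
  loop 1: 8 segments, perimeter = 9.1757
Total perimeter = 9.176


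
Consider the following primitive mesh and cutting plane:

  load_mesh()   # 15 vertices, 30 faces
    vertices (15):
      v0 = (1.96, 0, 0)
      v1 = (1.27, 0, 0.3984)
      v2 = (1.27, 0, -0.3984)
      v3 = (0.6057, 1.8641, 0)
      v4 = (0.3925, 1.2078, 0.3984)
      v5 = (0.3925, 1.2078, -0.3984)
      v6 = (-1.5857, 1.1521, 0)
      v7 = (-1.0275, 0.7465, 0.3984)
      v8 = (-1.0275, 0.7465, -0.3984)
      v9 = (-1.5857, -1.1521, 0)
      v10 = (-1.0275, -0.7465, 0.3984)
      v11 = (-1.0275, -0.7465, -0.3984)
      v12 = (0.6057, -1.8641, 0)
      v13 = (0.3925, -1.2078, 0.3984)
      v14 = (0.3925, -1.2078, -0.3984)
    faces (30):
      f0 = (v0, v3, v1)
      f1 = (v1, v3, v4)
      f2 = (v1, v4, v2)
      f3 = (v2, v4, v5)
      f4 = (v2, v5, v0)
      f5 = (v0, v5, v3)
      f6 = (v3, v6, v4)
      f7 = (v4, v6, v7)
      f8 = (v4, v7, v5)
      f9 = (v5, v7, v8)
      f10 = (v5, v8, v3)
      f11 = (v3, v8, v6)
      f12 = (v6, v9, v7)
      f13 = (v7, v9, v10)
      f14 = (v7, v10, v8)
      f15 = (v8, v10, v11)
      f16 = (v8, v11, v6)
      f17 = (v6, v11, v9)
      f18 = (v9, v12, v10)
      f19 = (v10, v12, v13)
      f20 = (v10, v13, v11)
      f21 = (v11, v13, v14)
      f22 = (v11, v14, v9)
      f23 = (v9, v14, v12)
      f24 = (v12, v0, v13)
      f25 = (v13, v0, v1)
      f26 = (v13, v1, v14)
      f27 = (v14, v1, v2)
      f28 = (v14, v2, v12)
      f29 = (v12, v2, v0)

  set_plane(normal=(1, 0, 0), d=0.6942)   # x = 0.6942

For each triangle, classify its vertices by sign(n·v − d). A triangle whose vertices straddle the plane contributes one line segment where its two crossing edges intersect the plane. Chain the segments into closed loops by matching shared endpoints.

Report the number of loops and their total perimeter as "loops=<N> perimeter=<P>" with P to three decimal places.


Straddling triangles (12 of 30):
  (v0,v3,v1) [+-+] → (0.6942, 1.74229, 0)–(0.6942, 1.61576, 0.053076)  len=0.1372
  (v1,v3,v4) [+--] → (0.6942, 1.61576, 0.053076)–(0.6942, 0.792537, 0.3984)  len=0.8927
  (v1,v4,v2) [+-+] → (0.6942, 0.792537, 0.3984)–(0.6942, 0.792537, 0.124446)  len=0.2740
  (v2,v4,v5) [+--] → (0.6942, 0.792537, 0.124446)–(0.6942, 0.792537, -0.3984)  len=0.5228
  (v2,v5,v0) [+-+] → (0.6942, 0.792537, -0.3984)–(0.6942, 0.975332, -0.321719)  len=0.1982
  (v0,v5,v3) [+--] → (0.6942, 0.975332, -0.321719)–(0.6942, 1.74229, 0)  len=0.8317
  (v12,v0,v13) [-+-] → (0.6942, -1.74229, 0)–(0.6942, -0.975332, 0.321719)  len=0.8317
  (v13,v0,v1) [-++] → (0.6942, -0.975332, 0.321719)–(0.6942, -0.792537, 0.3984)  len=0.1982
  (v13,v1,v14) [-+-] → (0.6942, -0.792537, 0.3984)–(0.6942, -0.792537, -0.124446)  len=0.5228
  (v14,v1,v2) [-++] → (0.6942, -0.792537, -0.124446)–(0.6942, -0.792537, -0.3984)  len=0.2740
  (v14,v2,v12) [-+-] → (0.6942, -0.792537, -0.3984)–(0.6942, -1.61576, -0.053076)  len=0.8927
  (v12,v2,v0) [-++] → (0.6942, -1.61576, -0.053076)–(0.6942, -1.74229, 0)  len=0.1372

Chained into 2 loop(s):
  loop 1: 6 segments, perimeter = 2.8566
  loop 2: 6 segments, perimeter = 2.8566
Total perimeter = 5.713

loops=2 perimeter=5.713


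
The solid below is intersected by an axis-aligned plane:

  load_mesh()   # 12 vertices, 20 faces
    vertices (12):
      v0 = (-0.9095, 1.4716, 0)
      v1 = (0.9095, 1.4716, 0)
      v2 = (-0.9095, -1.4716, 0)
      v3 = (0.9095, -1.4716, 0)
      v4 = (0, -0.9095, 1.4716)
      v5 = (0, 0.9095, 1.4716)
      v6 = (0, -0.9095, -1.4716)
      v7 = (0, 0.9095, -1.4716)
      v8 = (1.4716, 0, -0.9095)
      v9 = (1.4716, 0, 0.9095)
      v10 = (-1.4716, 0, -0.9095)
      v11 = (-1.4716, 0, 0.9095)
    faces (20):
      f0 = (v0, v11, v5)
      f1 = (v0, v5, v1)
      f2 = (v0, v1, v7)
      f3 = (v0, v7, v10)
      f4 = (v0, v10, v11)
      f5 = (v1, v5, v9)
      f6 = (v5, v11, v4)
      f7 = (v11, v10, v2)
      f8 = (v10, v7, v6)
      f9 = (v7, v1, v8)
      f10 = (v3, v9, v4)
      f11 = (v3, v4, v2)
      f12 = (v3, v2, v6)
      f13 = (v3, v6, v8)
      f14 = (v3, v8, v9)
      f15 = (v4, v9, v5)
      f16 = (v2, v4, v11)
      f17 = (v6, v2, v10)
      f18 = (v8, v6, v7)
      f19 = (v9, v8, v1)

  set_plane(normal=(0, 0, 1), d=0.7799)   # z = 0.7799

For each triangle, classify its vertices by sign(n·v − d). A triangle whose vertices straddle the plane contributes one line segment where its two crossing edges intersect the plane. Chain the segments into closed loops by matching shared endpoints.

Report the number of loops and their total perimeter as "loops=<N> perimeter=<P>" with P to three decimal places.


loops=1 perimeter=8.061

Straddling triangles (10 of 20):
  (v0,v11,v5) [-++] → (-1.3915, 0.209697, 0.7799)–(-0.427495, 1.17371, 0.7799)  len=1.3633
  (v0,v5,v1) [-+-] → (-0.427495, 1.17371, 0.7799)–(0.427495, 1.17371, 0.7799)  len=0.8550
  (v0,v10,v11) [--+] → (-1.4716, 0, 0.7799)–(-1.3915, 0.209697, 0.7799)  len=0.2245
  (v1,v5,v9) [-++] → (0.427495, 1.17371, 0.7799)–(1.3915, 0.209697, 0.7799)  len=1.3633
  (v11,v10,v2) [+--] → (-1.4716, 0, 0.7799)–(-1.3915, -0.209697, 0.7799)  len=0.2245
  (v3,v9,v4) [-++] → (1.3915, -0.209697, 0.7799)–(0.427495, -1.17371, 0.7799)  len=1.3633
  (v3,v4,v2) [-+-] → (0.427495, -1.17371, 0.7799)–(-0.427495, -1.17371, 0.7799)  len=0.8550
  (v3,v8,v9) [--+] → (1.4716, 0, 0.7799)–(1.3915, -0.209697, 0.7799)  len=0.2245
  (v2,v4,v11) [-++] → (-0.427495, -1.17371, 0.7799)–(-1.3915, -0.209697, 0.7799)  len=1.3633
  (v9,v8,v1) [+--] → (1.4716, 0, 0.7799)–(1.3915, 0.209697, 0.7799)  len=0.2245

Chained into 1 loop(s):
  loop 1: 10 segments, perimeter = 8.0611
Total perimeter = 8.061


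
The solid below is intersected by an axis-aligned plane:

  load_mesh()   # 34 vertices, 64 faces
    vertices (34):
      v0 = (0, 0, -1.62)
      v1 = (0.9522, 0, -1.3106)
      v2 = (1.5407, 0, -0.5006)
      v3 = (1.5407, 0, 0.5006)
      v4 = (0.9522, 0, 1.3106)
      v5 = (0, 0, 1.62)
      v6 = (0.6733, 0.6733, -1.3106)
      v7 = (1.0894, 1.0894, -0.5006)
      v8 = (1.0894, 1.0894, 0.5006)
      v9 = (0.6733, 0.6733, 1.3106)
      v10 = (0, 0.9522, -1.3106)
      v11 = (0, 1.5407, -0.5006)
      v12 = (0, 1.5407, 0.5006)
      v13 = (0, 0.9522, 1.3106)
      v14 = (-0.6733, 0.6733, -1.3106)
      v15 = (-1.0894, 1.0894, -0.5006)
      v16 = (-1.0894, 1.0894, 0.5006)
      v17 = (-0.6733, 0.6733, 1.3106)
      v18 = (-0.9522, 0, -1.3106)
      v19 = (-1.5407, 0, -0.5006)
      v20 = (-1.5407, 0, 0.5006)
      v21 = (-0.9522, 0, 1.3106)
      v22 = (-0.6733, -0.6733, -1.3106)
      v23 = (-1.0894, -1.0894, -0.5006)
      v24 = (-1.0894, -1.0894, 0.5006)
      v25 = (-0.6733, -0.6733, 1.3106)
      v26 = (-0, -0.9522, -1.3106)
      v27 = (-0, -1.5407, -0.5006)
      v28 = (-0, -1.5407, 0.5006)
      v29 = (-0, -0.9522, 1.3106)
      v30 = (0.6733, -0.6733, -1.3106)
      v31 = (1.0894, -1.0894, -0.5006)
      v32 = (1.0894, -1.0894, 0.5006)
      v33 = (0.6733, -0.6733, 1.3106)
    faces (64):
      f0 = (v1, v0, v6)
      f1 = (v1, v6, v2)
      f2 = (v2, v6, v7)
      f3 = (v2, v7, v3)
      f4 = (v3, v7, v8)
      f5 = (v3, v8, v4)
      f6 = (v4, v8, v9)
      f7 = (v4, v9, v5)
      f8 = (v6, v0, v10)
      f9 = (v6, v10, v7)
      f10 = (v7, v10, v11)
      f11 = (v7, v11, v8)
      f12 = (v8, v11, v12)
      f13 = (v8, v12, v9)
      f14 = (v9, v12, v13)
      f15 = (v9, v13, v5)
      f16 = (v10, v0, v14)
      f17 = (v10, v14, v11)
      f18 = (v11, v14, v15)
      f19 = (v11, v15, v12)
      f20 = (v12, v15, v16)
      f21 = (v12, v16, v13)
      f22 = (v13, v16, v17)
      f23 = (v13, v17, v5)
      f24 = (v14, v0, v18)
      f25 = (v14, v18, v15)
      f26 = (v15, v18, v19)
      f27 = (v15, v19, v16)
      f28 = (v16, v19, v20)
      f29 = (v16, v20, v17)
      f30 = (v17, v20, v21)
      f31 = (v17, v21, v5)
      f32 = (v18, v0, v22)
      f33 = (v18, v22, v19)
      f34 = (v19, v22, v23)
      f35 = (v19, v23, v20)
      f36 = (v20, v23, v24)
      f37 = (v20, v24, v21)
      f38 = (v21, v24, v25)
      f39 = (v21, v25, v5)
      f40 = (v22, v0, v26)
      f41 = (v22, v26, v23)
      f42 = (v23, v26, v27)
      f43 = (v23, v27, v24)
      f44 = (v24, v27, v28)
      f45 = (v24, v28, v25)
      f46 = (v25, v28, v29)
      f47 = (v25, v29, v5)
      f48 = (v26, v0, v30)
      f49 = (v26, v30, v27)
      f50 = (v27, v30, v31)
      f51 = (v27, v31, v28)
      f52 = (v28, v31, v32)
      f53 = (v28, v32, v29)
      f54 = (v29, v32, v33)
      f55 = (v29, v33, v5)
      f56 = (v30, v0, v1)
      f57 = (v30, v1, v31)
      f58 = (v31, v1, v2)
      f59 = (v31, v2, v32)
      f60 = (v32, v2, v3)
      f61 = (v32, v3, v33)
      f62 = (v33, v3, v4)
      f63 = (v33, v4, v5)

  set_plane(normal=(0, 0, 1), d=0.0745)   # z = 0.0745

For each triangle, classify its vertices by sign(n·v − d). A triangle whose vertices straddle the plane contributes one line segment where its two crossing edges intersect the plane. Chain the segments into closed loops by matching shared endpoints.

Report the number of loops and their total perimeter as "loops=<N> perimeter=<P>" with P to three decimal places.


loops=1 perimeter=9.433

Straddling triangles (16 of 64):
  (v2,v7,v3) [--+] → (1.34863, 0.463637, 0.0745)–(1.5407, 0, 0.0745)  len=0.5018
  (v3,v7,v8) [+-+] → (1.34863, 0.463637, 0.0745)–(1.0894, 1.0894, 0.0745)  len=0.6773
  (v7,v11,v8) [--+] → (0.625763, 1.28147, 0.0745)–(1.0894, 1.0894, 0.0745)  len=0.5018
  (v8,v11,v12) [+-+] → (0.625763, 1.28147, 0.0745)–(0, 1.5407, 0.0745)  len=0.6773
  (v11,v15,v12) [--+] → (-0.463637, 1.34863, 0.0745)–(0, 1.5407, 0.0745)  len=0.5018
  (v12,v15,v16) [+-+] → (-0.463637, 1.34863, 0.0745)–(-1.0894, 1.0894, 0.0745)  len=0.6773
  (v15,v19,v16) [--+] → (-1.28147, 0.625763, 0.0745)–(-1.0894, 1.0894, 0.0745)  len=0.5018
  (v16,v19,v20) [+-+] → (-1.28147, 0.625763, 0.0745)–(-1.5407, 0, 0.0745)  len=0.6773
  (v19,v23,v20) [--+] → (-1.34863, -0.463637, 0.0745)–(-1.5407, 0, 0.0745)  len=0.5018
  (v20,v23,v24) [+-+] → (-1.34863, -0.463637, 0.0745)–(-1.0894, -1.0894, 0.0745)  len=0.6773
  (v23,v27,v24) [--+] → (-0.625763, -1.28147, 0.0745)–(-1.0894, -1.0894, 0.0745)  len=0.5018
  (v24,v27,v28) [+-+] → (-0.625763, -1.28147, 0.0745)–(0, -1.5407, 0.0745)  len=0.6773
  (v27,v31,v28) [--+] → (0.463637, -1.34863, 0.0745)–(0, -1.5407, 0.0745)  len=0.5018
  (v28,v31,v32) [+-+] → (0.463637, -1.34863, 0.0745)–(1.0894, -1.0894, 0.0745)  len=0.6773
  (v31,v2,v32) [--+] → (1.28147, -0.625763, 0.0745)–(1.0894, -1.0894, 0.0745)  len=0.5018
  (v32,v2,v3) [+-+] → (1.28147, -0.625763, 0.0745)–(1.5407, 0, 0.0745)  len=0.6773

Chained into 1 loop(s):
  loop 1: 16 segments, perimeter = 9.4334
Total perimeter = 9.433
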